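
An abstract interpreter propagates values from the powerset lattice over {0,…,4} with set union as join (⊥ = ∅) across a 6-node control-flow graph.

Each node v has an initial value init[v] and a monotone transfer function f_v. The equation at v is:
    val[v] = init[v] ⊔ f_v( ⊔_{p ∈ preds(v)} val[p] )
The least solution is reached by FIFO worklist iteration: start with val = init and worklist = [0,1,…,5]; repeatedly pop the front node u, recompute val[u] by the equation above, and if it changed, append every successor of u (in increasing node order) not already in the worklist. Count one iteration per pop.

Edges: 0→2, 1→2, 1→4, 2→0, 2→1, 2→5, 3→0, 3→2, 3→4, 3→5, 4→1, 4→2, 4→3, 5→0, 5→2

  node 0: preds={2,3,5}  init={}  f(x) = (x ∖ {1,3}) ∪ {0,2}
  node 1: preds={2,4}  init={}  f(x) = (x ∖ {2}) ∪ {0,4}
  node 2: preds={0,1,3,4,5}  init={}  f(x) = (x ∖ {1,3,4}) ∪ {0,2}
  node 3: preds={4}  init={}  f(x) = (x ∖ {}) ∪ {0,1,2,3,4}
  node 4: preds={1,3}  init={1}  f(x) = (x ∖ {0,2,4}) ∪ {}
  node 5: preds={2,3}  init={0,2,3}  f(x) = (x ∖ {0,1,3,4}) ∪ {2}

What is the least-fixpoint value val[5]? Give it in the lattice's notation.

Worklist (11 pops):
  #1 pop 0: in={0,2,3} → {0,2} (was {}); enqueue []
  #2 pop 1: in={1} → {0,1,4} (was {}); enqueue []
  #3 pop 2: in={0,1,2,3,4} → {0,2} (was {}); enqueue [0,1]
  #4 pop 3: in={1} → {0,1,2,3,4} (was {}); enqueue [2]
  #5 pop 4: in={0,1,2,3,4} → {1,3} (was {1}); enqueue [3]
  #6 pop 5: in={0,1,2,3,4} → {0,2,3} (no change)
  #7 pop 0: in={0,1,2,3,4} → {0,2,4} (was {0,2}); enqueue []
  #8 pop 1: in={0,1,2,3} → {0,1,3,4} (was {0,1,4}); enqueue [4]
  #9 pop 2: in={0,1,2,3,4} → {0,2} (no change)
  #10 pop 3: in={1,3} → {0,1,2,3,4} (no change)
  #11 pop 4: in={0,1,2,3,4} → {1,3} (no change)

Fixpoint:
  val[0] = {0,2,4}
  val[1] = {0,1,3,4}
  val[2] = {0,2}
  val[3] = {0,1,2,3,4}
  val[4] = {1,3}
  val[5] = {0,2,3}

{0,2,3}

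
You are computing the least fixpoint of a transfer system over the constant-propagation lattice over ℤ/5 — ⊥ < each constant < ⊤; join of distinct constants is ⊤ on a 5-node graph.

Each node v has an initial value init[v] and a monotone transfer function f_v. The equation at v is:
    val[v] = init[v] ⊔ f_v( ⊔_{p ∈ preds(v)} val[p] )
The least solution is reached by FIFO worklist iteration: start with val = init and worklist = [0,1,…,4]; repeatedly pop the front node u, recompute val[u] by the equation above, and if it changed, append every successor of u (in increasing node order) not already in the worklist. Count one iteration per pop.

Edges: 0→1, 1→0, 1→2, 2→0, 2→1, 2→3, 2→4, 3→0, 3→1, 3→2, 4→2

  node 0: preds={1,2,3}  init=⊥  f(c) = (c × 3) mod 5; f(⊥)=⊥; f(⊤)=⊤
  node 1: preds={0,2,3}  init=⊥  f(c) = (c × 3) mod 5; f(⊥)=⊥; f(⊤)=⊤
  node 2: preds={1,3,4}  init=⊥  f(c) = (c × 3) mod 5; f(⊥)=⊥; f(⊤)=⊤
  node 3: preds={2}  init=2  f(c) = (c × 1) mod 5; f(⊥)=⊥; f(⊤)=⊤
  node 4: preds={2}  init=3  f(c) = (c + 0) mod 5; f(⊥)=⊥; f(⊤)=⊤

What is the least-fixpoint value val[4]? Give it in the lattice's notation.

⊤

Worklist (8 pops):
  #1 pop 0: in=2 → 1 (was ⊥); enqueue []
  #2 pop 1: in=⊤ → ⊤ (was ⊥); enqueue [0]
  #3 pop 2: in=⊤ → ⊤ (was ⊥); enqueue [1]
  #4 pop 3: in=⊤ → ⊤ (was 2); enqueue [2]
  #5 pop 4: in=⊤ → ⊤ (was 3); enqueue []
  #6 pop 0: in=⊤ → ⊤ (was 1); enqueue []
  #7 pop 1: in=⊤ → ⊤ (no change)
  #8 pop 2: in=⊤ → ⊤ (no change)

Fixpoint:
  val[0] = ⊤
  val[1] = ⊤
  val[2] = ⊤
  val[3] = ⊤
  val[4] = ⊤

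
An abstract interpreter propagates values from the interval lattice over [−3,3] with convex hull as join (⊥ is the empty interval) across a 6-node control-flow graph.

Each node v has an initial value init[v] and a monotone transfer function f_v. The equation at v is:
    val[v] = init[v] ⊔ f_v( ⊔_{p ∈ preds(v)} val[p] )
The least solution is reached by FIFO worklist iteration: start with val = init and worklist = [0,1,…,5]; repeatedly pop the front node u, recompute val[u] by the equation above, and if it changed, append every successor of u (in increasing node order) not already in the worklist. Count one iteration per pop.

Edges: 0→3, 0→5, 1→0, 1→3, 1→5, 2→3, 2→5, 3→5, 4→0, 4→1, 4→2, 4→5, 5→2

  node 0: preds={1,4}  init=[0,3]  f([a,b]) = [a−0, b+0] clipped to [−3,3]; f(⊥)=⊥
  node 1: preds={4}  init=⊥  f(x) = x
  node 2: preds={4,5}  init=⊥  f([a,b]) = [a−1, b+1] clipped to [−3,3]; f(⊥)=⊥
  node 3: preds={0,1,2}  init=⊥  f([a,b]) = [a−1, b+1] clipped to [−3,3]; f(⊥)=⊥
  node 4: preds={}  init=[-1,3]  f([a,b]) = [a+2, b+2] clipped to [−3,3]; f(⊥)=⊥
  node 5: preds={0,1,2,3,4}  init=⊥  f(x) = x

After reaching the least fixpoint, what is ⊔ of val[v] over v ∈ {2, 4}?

[-3,3]

Iteration log — 10 steps:
  step 1. node 0  ⊔preds=[-1,3]  new=[-1,3]  old=[0,3]  +wl: 
  step 2. node 1  ⊔preds=[-1,3]  new=[-1,3]  old=⊥  +wl: 0
  step 3. node 2  ⊔preds=[-1,3]  new=[-2,3]  old=⊥  +wl: 
  step 4. node 3  ⊔preds=[-2,3]  new=[-3,3]  old=⊥  +wl: 
  step 5. node 4  ⊔preds=⊥  new=[-1,3]  stable
  step 6. node 5  ⊔preds=[-3,3]  new=[-3,3]  old=⊥  +wl: 2
  step 7. node 0  ⊔preds=[-1,3]  new=[-1,3]  stable
  step 8. node 2  ⊔preds=[-3,3]  new=[-3,3]  old=[-2,3]  +wl: 3,5
  step 9. node 3  ⊔preds=[-3,3]  new=[-3,3]  stable
  step 10. node 5  ⊔preds=[-3,3]  new=[-3,3]  stable

Least fixpoint reached:
  node 0: [-1,3]
  node 1: [-1,3]
  node 2: [-3,3]
  node 3: [-3,3]
  node 4: [-1,3]
  node 5: [-3,3]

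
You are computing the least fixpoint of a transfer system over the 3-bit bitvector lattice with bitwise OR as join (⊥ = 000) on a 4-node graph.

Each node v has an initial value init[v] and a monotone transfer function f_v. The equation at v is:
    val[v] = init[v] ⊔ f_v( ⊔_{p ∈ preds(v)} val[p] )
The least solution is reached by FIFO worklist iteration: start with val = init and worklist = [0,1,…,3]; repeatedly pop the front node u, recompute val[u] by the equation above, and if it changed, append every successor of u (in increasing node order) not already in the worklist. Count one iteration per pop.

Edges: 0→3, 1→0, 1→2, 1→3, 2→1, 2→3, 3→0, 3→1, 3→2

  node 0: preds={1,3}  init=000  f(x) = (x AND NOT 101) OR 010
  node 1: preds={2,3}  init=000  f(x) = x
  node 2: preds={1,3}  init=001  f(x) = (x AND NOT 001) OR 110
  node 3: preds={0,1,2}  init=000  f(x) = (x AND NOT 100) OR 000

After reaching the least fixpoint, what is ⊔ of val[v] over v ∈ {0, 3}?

Iteration log — 9 steps:
  step 1. node 0  ⊔preds=000  new=010  old=000  +wl: 
  step 2. node 1  ⊔preds=001  new=001  old=000  +wl: 0
  step 3. node 2  ⊔preds=001  new=111  old=001  +wl: 1
  step 4. node 3  ⊔preds=111  new=011  old=000  +wl: 2
  step 5. node 0  ⊔preds=011  new=010  stable
  step 6. node 1  ⊔preds=111  new=111  old=001  +wl: 0,3
  step 7. node 2  ⊔preds=111  new=111  stable
  step 8. node 0  ⊔preds=111  new=010  stable
  step 9. node 3  ⊔preds=111  new=011  stable

Least fixpoint reached:
  node 0: 010
  node 1: 111
  node 2: 111
  node 3: 011

011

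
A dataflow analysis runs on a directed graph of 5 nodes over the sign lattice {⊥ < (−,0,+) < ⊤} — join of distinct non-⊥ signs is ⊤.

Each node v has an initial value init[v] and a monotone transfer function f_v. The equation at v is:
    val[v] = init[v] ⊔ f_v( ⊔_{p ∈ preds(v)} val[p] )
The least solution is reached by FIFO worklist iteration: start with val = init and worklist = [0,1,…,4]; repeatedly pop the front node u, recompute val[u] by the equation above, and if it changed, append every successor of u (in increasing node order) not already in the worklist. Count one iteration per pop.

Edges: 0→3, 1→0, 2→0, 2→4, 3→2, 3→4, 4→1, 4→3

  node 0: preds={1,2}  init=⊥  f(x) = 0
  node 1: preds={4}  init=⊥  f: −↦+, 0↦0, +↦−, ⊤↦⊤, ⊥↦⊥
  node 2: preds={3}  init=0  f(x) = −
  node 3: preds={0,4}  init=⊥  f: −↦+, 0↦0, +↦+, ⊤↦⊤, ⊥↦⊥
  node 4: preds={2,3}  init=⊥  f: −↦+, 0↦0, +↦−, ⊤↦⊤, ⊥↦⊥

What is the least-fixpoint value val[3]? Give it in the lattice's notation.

Iteration log — 12 steps:
  step 1. node 0  ⊔preds=0  new=0  old=⊥  +wl: 
  step 2. node 1  ⊔preds=⊥  new=⊥  stable
  step 3. node 2  ⊔preds=⊥  new=⊤  old=0  +wl: 0
  step 4. node 3  ⊔preds=0  new=0  old=⊥  +wl: 2
  step 5. node 4  ⊔preds=⊤  new=⊤  old=⊥  +wl: 1,3
  step 6. node 0  ⊔preds=⊤  new=0  stable
  step 7. node 2  ⊔preds=0  new=⊤  stable
  step 8. node 1  ⊔preds=⊤  new=⊤  old=⊥  +wl: 0
  step 9. node 3  ⊔preds=⊤  new=⊤  old=0  +wl: 2,4
  step 10. node 0  ⊔preds=⊤  new=0  stable
  step 11. node 2  ⊔preds=⊤  new=⊤  stable
  step 12. node 4  ⊔preds=⊤  new=⊤  stable

Least fixpoint reached:
  node 0: 0
  node 1: ⊤
  node 2: ⊤
  node 3: ⊤
  node 4: ⊤

⊤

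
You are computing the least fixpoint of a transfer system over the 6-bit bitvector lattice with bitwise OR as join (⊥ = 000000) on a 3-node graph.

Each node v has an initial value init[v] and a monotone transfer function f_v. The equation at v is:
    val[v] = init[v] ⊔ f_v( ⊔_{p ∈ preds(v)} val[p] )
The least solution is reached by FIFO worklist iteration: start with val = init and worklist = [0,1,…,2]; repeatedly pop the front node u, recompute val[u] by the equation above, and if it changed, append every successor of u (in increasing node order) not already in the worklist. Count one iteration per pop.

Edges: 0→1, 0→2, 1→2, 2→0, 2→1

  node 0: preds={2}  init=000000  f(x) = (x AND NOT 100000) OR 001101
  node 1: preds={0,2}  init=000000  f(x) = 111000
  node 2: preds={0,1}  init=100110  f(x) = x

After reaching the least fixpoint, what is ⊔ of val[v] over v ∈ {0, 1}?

111111

Worklist (6 pops):
  #1 pop 0: in=100110 → 001111 (was 000000); enqueue []
  #2 pop 1: in=101111 → 111000 (was 000000); enqueue []
  #3 pop 2: in=111111 → 111111 (was 100110); enqueue [0,1]
  #4 pop 0: in=111111 → 011111 (was 001111); enqueue [2]
  #5 pop 1: in=111111 → 111000 (no change)
  #6 pop 2: in=111111 → 111111 (no change)

Fixpoint:
  val[0] = 011111
  val[1] = 111000
  val[2] = 111111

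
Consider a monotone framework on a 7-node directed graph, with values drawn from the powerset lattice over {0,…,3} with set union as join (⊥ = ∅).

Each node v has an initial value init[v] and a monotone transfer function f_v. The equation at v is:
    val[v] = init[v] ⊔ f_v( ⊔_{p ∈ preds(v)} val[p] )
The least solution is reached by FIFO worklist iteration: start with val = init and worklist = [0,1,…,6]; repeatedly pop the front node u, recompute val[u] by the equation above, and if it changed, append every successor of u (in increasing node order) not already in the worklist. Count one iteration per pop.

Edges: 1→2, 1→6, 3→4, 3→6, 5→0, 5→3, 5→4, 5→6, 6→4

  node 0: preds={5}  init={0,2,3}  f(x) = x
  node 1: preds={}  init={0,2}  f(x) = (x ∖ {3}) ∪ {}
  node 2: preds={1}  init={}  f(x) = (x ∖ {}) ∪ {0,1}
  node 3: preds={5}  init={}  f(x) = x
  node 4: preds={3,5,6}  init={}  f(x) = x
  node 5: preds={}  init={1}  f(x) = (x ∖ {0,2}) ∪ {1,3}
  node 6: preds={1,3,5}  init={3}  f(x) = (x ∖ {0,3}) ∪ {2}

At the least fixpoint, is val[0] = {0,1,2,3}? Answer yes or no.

Worklist (11 pops):
  #1 pop 0: in={1} → {0,1,2,3} (was {0,2,3}); enqueue []
  #2 pop 1: in={} → {0,2} (no change)
  #3 pop 2: in={0,2} → {0,1,2} (was {}); enqueue []
  #4 pop 3: in={1} → {1} (was {}); enqueue []
  #5 pop 4: in={1,3} → {1,3} (was {}); enqueue []
  #6 pop 5: in={} → {1,3} (was {1}); enqueue [0,3,4]
  #7 pop 6: in={0,1,2,3} → {1,2,3} (was {3}); enqueue []
  #8 pop 0: in={1,3} → {0,1,2,3} (no change)
  #9 pop 3: in={1,3} → {1,3} (was {1}); enqueue [6]
  #10 pop 4: in={1,2,3} → {1,2,3} (was {1,3}); enqueue []
  #11 pop 6: in={0,1,2,3} → {1,2,3} (no change)

Fixpoint:
  val[0] = {0,1,2,3}
  val[1] = {0,2}
  val[2] = {0,1,2}
  val[3] = {1,3}
  val[4] = {1,2,3}
  val[5] = {1,3}
  val[6] = {1,2,3}

yes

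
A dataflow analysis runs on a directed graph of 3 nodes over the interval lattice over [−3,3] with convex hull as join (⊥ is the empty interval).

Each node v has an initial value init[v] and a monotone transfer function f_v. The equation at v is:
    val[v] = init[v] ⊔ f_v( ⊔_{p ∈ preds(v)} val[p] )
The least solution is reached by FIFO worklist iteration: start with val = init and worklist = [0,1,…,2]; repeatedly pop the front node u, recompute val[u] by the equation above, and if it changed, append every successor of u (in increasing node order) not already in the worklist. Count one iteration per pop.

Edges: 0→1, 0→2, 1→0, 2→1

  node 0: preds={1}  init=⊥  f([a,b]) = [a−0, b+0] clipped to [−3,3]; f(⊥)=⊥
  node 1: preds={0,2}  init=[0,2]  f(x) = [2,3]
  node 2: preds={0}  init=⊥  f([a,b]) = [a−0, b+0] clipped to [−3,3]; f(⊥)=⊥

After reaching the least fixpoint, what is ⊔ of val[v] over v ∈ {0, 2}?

Iteration log — 7 steps:
  step 1. node 0  ⊔preds=[0,2]  new=[0,2]  old=⊥  +wl: 
  step 2. node 1  ⊔preds=[0,2]  new=[0,3]  old=[0,2]  +wl: 0
  step 3. node 2  ⊔preds=[0,2]  new=[0,2]  old=⊥  +wl: 1
  step 4. node 0  ⊔preds=[0,3]  new=[0,3]  old=[0,2]  +wl: 2
  step 5. node 1  ⊔preds=[0,3]  new=[0,3]  stable
  step 6. node 2  ⊔preds=[0,3]  new=[0,3]  old=[0,2]  +wl: 1
  step 7. node 1  ⊔preds=[0,3]  new=[0,3]  stable

Least fixpoint reached:
  node 0: [0,3]
  node 1: [0,3]
  node 2: [0,3]

[0,3]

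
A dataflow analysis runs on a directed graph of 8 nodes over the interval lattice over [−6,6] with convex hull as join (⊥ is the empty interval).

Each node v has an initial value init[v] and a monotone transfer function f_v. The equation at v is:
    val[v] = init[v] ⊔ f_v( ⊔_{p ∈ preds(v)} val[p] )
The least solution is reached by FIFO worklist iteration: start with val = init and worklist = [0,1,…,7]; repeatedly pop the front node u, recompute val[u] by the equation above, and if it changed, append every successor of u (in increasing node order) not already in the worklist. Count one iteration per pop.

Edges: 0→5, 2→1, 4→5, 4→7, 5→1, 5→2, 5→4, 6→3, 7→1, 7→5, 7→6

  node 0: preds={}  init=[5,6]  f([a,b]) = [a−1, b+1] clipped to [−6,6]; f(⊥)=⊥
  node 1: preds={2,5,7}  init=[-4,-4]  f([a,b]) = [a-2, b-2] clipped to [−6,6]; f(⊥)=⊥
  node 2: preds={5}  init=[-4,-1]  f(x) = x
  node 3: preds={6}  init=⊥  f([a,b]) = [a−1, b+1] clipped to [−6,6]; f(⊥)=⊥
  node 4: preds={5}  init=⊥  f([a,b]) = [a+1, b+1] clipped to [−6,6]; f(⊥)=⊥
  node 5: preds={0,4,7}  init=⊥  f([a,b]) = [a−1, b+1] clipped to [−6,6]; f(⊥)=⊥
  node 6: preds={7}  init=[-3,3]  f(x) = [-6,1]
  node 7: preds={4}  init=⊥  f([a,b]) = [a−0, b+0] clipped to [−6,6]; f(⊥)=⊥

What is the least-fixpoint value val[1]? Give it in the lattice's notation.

Worklist (18 pops):
  #1 pop 0: in=⊥ → [5,6] (no change)
  #2 pop 1: in=[-4,-1] → [-6,-3] (was [-4,-4]); enqueue []
  #3 pop 2: in=⊥ → [-4,-1] (no change)
  #4 pop 3: in=[-3,3] → [-4,4] (was ⊥); enqueue []
  #5 pop 4: in=⊥ → ⊥ (no change)
  #6 pop 5: in=[5,6] → [4,6] (was ⊥); enqueue [1,2,4]
  #7 pop 6: in=⊥ → [-6,3] (was [-3,3]); enqueue [3]
  #8 pop 7: in=⊥ → ⊥ (no change)
  #9 pop 1: in=[-4,6] → [-6,4] (was [-6,-3]); enqueue []
  #10 pop 2: in=[4,6] → [-4,6] (was [-4,-1]); enqueue [1]
  #11 pop 4: in=[4,6] → [5,6] (was ⊥); enqueue [5,7]
  #12 pop 3: in=[-6,3] → [-6,4] (was [-4,4]); enqueue []
  #13 pop 1: in=[-4,6] → [-6,4] (no change)
  #14 pop 5: in=[5,6] → [4,6] (no change)
  #15 pop 7: in=[5,6] → [5,6] (was ⊥); enqueue [1,5,6]
  #16 pop 1: in=[-4,6] → [-6,4] (no change)
  #17 pop 5: in=[5,6] → [4,6] (no change)
  #18 pop 6: in=[5,6] → [-6,3] (no change)

Fixpoint:
  val[0] = [5,6]
  val[1] = [-6,4]
  val[2] = [-4,6]
  val[3] = [-6,4]
  val[4] = [5,6]
  val[5] = [4,6]
  val[6] = [-6,3]
  val[7] = [5,6]

[-6,4]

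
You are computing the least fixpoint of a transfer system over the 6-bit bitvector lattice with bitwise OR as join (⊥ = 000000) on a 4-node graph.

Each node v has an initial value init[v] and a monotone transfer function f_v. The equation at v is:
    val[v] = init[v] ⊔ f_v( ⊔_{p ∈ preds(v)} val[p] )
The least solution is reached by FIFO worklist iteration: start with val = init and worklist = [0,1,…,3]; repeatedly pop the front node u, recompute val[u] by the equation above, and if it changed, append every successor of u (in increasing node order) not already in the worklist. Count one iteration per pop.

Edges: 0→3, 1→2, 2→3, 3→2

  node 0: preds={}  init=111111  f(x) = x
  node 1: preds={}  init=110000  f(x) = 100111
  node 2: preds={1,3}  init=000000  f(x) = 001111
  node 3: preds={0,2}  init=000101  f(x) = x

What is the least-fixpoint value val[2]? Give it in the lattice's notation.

Iteration log — 5 steps:
  step 1. node 0  ⊔preds=000000  new=111111  stable
  step 2. node 1  ⊔preds=000000  new=110111  old=110000  +wl: 
  step 3. node 2  ⊔preds=110111  new=001111  old=000000  +wl: 
  step 4. node 3  ⊔preds=111111  new=111111  old=000101  +wl: 2
  step 5. node 2  ⊔preds=111111  new=001111  stable

Least fixpoint reached:
  node 0: 111111
  node 1: 110111
  node 2: 001111
  node 3: 111111

001111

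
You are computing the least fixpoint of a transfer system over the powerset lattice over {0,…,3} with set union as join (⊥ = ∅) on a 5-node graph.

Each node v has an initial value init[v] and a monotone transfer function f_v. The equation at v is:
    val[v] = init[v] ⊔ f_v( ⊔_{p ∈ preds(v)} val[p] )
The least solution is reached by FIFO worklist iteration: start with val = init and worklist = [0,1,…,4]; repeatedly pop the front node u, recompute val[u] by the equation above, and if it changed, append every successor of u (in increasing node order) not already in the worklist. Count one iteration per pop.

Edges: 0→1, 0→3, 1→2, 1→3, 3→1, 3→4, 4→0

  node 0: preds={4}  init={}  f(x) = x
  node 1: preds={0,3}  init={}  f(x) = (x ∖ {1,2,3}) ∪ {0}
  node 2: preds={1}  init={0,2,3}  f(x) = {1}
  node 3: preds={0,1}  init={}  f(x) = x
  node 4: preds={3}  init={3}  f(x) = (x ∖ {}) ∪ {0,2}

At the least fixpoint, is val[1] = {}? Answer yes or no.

Trace (11 dequeues):
  [1] u=0 | in {3} | out {3} | prev {} | push {}
  [2] u=1 | in {3} | out {0} | prev {} | push {}
  [3] u=2 | in {0} | out {0,1,2,3} | prev {0,2,3} | push {}
  [4] u=3 | in {0,3} | out {0,3} | prev {} | push {1}
  [5] u=4 | in {0,3} | out {0,2,3} | prev {3} | push {0}
  [6] u=1 | in {0,3} | out {0} | ==
  [7] u=0 | in {0,2,3} | out {0,2,3} | prev {3} | push {1,3}
  [8] u=1 | in {0,2,3} | out {0} | ==
  [9] u=3 | in {0,2,3} | out {0,2,3} | prev {0,3} | push {1,4}
  [10] u=1 | in {0,2,3} | out {0} | ==
  [11] u=4 | in {0,2,3} | out {0,2,3} | ==

Converged values:
  [0] {0,2,3}
  [1] {0}
  [2] {0,1,2,3}
  [3] {0,2,3}
  [4] {0,2,3}

no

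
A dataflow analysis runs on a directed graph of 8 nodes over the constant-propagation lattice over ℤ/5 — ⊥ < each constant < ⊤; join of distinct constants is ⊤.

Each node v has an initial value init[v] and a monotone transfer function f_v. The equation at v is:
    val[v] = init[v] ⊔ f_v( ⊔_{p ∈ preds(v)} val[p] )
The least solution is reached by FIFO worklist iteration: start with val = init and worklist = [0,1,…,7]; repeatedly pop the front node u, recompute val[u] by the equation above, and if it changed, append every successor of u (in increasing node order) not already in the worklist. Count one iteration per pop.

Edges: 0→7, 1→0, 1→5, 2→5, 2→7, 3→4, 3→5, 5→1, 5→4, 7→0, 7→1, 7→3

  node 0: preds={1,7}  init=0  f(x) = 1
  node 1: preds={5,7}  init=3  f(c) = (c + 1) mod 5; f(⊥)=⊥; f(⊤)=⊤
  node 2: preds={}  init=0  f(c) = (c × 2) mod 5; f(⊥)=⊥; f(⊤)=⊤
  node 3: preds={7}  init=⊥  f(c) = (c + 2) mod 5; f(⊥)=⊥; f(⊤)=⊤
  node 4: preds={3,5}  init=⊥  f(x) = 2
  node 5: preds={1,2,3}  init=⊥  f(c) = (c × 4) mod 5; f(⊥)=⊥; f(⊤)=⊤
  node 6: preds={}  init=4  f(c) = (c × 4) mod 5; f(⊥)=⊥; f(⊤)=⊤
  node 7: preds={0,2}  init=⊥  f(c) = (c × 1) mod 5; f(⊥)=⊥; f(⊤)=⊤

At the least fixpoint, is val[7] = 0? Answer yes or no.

no

Worklist (14 pops):
  #1 pop 0: in=3 → ⊤ (was 0); enqueue []
  #2 pop 1: in=⊥ → 3 (no change)
  #3 pop 2: in=⊥ → 0 (no change)
  #4 pop 3: in=⊥ → ⊥ (no change)
  #5 pop 4: in=⊥ → 2 (was ⊥); enqueue []
  #6 pop 5: in=⊤ → ⊤ (was ⊥); enqueue [1,4]
  #7 pop 6: in=⊥ → 4 (no change)
  #8 pop 7: in=⊤ → ⊤ (was ⊥); enqueue [0,3]
  #9 pop 1: in=⊤ → ⊤ (was 3); enqueue [5]
  #10 pop 4: in=⊤ → 2 (no change)
  #11 pop 0: in=⊤ → ⊤ (no change)
  #12 pop 3: in=⊤ → ⊤ (was ⊥); enqueue [4]
  #13 pop 5: in=⊤ → ⊤ (no change)
  #14 pop 4: in=⊤ → 2 (no change)

Fixpoint:
  val[0] = ⊤
  val[1] = ⊤
  val[2] = 0
  val[3] = ⊤
  val[4] = 2
  val[5] = ⊤
  val[6] = 4
  val[7] = ⊤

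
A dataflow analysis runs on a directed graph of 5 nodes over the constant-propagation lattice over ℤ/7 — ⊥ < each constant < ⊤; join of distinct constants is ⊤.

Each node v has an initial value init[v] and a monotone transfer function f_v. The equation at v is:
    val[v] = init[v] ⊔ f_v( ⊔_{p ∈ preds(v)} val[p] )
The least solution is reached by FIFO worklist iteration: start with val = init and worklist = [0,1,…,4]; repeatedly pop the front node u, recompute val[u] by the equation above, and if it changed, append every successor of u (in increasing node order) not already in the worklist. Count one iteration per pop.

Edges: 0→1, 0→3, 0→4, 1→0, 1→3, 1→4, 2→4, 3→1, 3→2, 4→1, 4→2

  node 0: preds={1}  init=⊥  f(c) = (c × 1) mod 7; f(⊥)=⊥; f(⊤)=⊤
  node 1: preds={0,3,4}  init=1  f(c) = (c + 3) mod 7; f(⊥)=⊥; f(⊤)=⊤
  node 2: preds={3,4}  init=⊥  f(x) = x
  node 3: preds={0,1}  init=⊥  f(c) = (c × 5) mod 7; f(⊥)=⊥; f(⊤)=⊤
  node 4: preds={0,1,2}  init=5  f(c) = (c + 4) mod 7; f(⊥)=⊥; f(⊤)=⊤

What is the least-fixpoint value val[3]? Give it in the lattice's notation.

Iteration log — 10 steps:
  step 1. node 0  ⊔preds=1  new=1  old=⊥  +wl: 
  step 2. node 1  ⊔preds=⊤  new=⊤  old=1  +wl: 0
  step 3. node 2  ⊔preds=5  new=5  old=⊥  +wl: 
  step 4. node 3  ⊔preds=⊤  new=⊤  old=⊥  +wl: 1,2
  step 5. node 4  ⊔preds=⊤  new=⊤  old=5  +wl: 
  step 6. node 0  ⊔preds=⊤  new=⊤  old=1  +wl: 3,4
  step 7. node 1  ⊔preds=⊤  new=⊤  stable
  step 8. node 2  ⊔preds=⊤  new=⊤  old=5  +wl: 
  step 9. node 3  ⊔preds=⊤  new=⊤  stable
  step 10. node 4  ⊔preds=⊤  new=⊤  stable

Least fixpoint reached:
  node 0: ⊤
  node 1: ⊤
  node 2: ⊤
  node 3: ⊤
  node 4: ⊤

⊤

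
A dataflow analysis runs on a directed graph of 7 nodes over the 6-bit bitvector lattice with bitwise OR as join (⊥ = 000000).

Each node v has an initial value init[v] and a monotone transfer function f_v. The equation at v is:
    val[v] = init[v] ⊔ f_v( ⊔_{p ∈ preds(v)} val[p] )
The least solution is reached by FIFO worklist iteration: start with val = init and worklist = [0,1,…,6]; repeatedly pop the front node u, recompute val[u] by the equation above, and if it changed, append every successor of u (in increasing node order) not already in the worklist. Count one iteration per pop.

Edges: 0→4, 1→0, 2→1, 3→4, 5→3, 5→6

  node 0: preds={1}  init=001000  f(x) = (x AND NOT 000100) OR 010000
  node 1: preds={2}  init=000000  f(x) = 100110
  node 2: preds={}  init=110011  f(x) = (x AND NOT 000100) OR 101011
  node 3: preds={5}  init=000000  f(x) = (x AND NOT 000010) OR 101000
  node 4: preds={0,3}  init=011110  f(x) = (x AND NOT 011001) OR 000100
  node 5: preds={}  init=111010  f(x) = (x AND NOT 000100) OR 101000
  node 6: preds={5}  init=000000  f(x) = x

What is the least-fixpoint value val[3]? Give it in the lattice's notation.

Trace (10 dequeues):
  [1] u=0 | in 000000 | out 011000 | prev 001000 | push {}
  [2] u=1 | in 110011 | out 100110 | prev 000000 | push {0}
  [3] u=2 | in 000000 | out 111011 | prev 110011 | push {1}
  [4] u=3 | in 111010 | out 111000 | prev 000000 | push {}
  [5] u=4 | in 111000 | out 111110 | prev 011110 | push {}
  [6] u=5 | in 000000 | out 111010 | ==
  [7] u=6 | in 111010 | out 111010 | prev 000000 | push {}
  [8] u=0 | in 100110 | out 111010 | prev 011000 | push {4}
  [9] u=1 | in 111011 | out 100110 | ==
  [10] u=4 | in 111010 | out 111110 | ==

Converged values:
  [0] 111010
  [1] 100110
  [2] 111011
  [3] 111000
  [4] 111110
  [5] 111010
  [6] 111010

111000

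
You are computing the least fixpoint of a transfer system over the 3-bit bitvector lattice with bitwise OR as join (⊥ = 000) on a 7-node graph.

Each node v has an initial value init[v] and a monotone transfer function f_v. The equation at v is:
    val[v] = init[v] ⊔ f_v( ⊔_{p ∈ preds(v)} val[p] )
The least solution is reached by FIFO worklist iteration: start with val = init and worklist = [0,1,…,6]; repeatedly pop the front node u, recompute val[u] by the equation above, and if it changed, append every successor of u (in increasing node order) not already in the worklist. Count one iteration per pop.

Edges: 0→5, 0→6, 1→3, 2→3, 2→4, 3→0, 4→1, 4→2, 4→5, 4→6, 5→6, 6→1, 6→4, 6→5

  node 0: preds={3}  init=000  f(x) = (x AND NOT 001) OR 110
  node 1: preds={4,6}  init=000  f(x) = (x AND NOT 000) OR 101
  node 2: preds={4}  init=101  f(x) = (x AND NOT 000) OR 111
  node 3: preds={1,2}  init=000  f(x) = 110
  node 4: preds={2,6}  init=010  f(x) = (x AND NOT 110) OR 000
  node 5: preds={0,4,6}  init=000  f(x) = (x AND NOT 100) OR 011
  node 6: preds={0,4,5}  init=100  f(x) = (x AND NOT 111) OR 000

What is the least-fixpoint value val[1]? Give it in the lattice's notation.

111

Trace (10 dequeues):
  [1] u=0 | in 000 | out 110 | prev 000 | push {}
  [2] u=1 | in 110 | out 111 | prev 000 | push {}
  [3] u=2 | in 010 | out 111 | prev 101 | push {}
  [4] u=3 | in 111 | out 110 | prev 000 | push {0}
  [5] u=4 | in 111 | out 011 | prev 010 | push {1,2}
  [6] u=5 | in 111 | out 011 | prev 000 | push {}
  [7] u=6 | in 111 | out 100 | ==
  [8] u=0 | in 110 | out 110 | ==
  [9] u=1 | in 111 | out 111 | ==
  [10] u=2 | in 011 | out 111 | ==

Converged values:
  [0] 110
  [1] 111
  [2] 111
  [3] 110
  [4] 011
  [5] 011
  [6] 100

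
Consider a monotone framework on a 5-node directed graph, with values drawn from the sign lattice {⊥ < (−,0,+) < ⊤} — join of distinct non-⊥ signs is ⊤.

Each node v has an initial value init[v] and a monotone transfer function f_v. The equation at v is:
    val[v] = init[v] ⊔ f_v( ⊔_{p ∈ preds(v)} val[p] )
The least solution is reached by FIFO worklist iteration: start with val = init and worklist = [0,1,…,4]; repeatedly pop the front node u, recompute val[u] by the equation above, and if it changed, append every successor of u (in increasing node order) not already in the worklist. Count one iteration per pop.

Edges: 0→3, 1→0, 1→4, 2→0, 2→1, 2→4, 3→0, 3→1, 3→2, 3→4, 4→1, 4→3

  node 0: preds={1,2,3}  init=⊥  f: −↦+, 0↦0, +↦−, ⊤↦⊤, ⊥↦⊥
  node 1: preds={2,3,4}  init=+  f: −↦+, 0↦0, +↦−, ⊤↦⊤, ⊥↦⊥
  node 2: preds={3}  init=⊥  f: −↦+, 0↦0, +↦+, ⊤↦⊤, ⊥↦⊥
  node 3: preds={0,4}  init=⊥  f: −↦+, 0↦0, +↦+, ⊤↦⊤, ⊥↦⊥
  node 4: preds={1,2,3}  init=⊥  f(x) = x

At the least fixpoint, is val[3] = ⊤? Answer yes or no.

yes

Worklist (17 pops):
  #1 pop 0: in=+ → − (was ⊥); enqueue []
  #2 pop 1: in=⊥ → + (no change)
  #3 pop 2: in=⊥ → ⊥ (no change)
  #4 pop 3: in=− → + (was ⊥); enqueue [0,1,2]
  #5 pop 4: in=+ → + (was ⊥); enqueue [3]
  #6 pop 0: in=+ → − (no change)
  #7 pop 1: in=+ → ⊤ (was +); enqueue [0,4]
  #8 pop 2: in=+ → + (was ⊥); enqueue [1]
  #9 pop 3: in=⊤ → ⊤ (was +); enqueue [2]
  #10 pop 0: in=⊤ → ⊤ (was −); enqueue [3]
  #11 pop 4: in=⊤ → ⊤ (was +); enqueue []
  #12 pop 1: in=⊤ → ⊤ (no change)
  #13 pop 2: in=⊤ → ⊤ (was +); enqueue [0,1,4]
  #14 pop 3: in=⊤ → ⊤ (no change)
  #15 pop 0: in=⊤ → ⊤ (no change)
  #16 pop 1: in=⊤ → ⊤ (no change)
  #17 pop 4: in=⊤ → ⊤ (no change)

Fixpoint:
  val[0] = ⊤
  val[1] = ⊤
  val[2] = ⊤
  val[3] = ⊤
  val[4] = ⊤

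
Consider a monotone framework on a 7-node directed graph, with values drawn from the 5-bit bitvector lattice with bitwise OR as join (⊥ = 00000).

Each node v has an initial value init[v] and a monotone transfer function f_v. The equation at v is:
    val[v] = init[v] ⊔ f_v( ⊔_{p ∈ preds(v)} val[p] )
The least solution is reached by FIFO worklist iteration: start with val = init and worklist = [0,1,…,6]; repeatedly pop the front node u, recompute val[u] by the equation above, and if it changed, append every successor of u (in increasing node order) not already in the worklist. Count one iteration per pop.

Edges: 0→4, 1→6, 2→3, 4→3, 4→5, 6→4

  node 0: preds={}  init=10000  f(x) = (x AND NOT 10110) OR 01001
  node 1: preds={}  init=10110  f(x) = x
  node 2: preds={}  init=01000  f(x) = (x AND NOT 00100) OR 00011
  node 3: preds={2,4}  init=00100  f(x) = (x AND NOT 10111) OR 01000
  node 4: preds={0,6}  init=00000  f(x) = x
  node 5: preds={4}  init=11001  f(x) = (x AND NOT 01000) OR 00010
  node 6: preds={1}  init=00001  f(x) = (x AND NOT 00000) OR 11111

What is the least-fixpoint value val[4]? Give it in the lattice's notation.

11111

Iteration log — 11 steps:
  step 1. node 0  ⊔preds=00000  new=11001  old=10000  +wl: 
  step 2. node 1  ⊔preds=00000  new=10110  stable
  step 3. node 2  ⊔preds=00000  new=01011  old=01000  +wl: 
  step 4. node 3  ⊔preds=01011  new=01100  old=00100  +wl: 
  step 5. node 4  ⊔preds=11001  new=11001  old=00000  +wl: 3
  step 6. node 5  ⊔preds=11001  new=11011  old=11001  +wl: 
  step 7. node 6  ⊔preds=10110  new=11111  old=00001  +wl: 4
  step 8. node 3  ⊔preds=11011  new=01100  stable
  step 9. node 4  ⊔preds=11111  new=11111  old=11001  +wl: 3,5
  step 10. node 3  ⊔preds=11111  new=01100  stable
  step 11. node 5  ⊔preds=11111  new=11111  old=11011  +wl: 

Least fixpoint reached:
  node 0: 11001
  node 1: 10110
  node 2: 01011
  node 3: 01100
  node 4: 11111
  node 5: 11111
  node 6: 11111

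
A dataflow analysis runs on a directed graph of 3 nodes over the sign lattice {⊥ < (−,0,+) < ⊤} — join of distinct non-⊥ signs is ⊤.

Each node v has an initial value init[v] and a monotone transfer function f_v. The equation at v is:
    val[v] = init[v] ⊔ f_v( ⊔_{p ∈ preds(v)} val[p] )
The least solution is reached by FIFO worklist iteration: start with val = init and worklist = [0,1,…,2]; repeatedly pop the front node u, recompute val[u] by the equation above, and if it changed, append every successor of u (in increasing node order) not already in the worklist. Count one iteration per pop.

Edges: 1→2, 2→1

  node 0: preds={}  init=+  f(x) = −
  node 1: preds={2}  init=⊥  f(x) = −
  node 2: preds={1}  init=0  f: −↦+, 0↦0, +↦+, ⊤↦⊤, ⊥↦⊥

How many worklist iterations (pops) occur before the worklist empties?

4

Iteration log — 4 steps:
  step 1. node 0  ⊔preds=⊥  new=⊤  old=+  +wl: 
  step 2. node 1  ⊔preds=0  new=−  old=⊥  +wl: 
  step 3. node 2  ⊔preds=−  new=⊤  old=0  +wl: 1
  step 4. node 1  ⊔preds=⊤  new=−  stable

Least fixpoint reached:
  node 0: ⊤
  node 1: −
  node 2: ⊤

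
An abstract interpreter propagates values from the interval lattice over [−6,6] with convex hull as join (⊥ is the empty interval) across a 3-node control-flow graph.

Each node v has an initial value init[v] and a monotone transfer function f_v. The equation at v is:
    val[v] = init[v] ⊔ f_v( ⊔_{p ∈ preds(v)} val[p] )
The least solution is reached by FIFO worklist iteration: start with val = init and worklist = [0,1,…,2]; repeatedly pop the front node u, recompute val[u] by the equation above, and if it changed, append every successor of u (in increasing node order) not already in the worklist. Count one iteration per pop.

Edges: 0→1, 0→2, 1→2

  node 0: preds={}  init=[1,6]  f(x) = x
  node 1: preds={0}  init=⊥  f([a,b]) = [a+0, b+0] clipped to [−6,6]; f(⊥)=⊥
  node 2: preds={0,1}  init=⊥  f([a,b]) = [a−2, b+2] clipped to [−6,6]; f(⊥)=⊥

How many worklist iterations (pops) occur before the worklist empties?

Iteration log — 3 steps:
  step 1. node 0  ⊔preds=⊥  new=[1,6]  stable
  step 2. node 1  ⊔preds=[1,6]  new=[1,6]  old=⊥  +wl: 
  step 3. node 2  ⊔preds=[1,6]  new=[-1,6]  old=⊥  +wl: 

Least fixpoint reached:
  node 0: [1,6]
  node 1: [1,6]
  node 2: [-1,6]

3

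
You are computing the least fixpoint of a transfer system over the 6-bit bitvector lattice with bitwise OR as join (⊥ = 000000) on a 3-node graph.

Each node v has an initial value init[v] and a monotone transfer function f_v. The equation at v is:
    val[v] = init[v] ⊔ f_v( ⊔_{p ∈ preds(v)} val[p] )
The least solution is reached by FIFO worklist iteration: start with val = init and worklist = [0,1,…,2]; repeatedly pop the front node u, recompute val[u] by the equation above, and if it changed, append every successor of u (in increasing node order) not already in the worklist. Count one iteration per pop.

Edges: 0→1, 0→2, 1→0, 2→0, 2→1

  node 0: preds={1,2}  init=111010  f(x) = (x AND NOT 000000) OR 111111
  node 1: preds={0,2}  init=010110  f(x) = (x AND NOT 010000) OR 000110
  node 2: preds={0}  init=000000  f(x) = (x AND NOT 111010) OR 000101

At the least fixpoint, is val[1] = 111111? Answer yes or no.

yes

Iteration log — 5 steps:
  step 1. node 0  ⊔preds=010110  new=111111  old=111010  +wl: 
  step 2. node 1  ⊔preds=111111  new=111111  old=010110  +wl: 0
  step 3. node 2  ⊔preds=111111  new=000101  old=000000  +wl: 1
  step 4. node 0  ⊔preds=111111  new=111111  stable
  step 5. node 1  ⊔preds=111111  new=111111  stable

Least fixpoint reached:
  node 0: 111111
  node 1: 111111
  node 2: 000101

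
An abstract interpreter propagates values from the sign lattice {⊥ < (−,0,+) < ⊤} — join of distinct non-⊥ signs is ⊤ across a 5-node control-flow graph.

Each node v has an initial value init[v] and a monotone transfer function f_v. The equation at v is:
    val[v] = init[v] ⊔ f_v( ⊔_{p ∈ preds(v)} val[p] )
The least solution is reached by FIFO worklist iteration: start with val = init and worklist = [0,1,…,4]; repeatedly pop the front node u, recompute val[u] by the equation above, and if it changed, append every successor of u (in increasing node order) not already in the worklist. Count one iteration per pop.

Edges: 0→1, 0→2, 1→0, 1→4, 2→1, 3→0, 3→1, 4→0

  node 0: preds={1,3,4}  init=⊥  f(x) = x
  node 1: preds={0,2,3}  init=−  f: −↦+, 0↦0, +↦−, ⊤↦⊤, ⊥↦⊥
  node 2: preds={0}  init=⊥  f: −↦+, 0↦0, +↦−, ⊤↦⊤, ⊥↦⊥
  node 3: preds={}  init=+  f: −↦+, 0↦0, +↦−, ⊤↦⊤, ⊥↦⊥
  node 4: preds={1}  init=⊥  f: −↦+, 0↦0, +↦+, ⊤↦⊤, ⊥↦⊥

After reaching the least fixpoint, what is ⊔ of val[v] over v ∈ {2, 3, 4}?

Iteration log — 7 steps:
  step 1. node 0  ⊔preds=⊤  new=⊤  old=⊥  +wl: 
  step 2. node 1  ⊔preds=⊤  new=⊤  old=−  +wl: 0
  step 3. node 2  ⊔preds=⊤  new=⊤  old=⊥  +wl: 1
  step 4. node 3  ⊔preds=⊥  new=+  stable
  step 5. node 4  ⊔preds=⊤  new=⊤  old=⊥  +wl: 
  step 6. node 0  ⊔preds=⊤  new=⊤  stable
  step 7. node 1  ⊔preds=⊤  new=⊤  stable

Least fixpoint reached:
  node 0: ⊤
  node 1: ⊤
  node 2: ⊤
  node 3: +
  node 4: ⊤

⊤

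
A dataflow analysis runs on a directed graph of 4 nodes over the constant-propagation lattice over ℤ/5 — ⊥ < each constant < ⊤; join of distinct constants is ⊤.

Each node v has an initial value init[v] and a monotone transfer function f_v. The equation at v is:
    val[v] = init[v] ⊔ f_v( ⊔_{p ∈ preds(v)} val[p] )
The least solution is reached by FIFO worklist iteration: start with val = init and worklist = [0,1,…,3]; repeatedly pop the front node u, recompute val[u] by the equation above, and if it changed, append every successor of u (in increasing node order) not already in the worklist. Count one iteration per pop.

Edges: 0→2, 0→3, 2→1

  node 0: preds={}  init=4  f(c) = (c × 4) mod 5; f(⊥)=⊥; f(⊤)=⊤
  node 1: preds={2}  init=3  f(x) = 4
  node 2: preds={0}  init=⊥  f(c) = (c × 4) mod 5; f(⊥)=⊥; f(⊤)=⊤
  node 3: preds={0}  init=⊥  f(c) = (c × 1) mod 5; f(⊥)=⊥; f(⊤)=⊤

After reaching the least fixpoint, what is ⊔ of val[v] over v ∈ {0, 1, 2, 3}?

⊤

Trace (5 dequeues):
  [1] u=0 | in ⊥ | out 4 | ==
  [2] u=1 | in ⊥ | out ⊤ | prev 3 | push {}
  [3] u=2 | in 4 | out 1 | prev ⊥ | push {1}
  [4] u=3 | in 4 | out 4 | prev ⊥ | push {}
  [5] u=1 | in 1 | out ⊤ | ==

Converged values:
  [0] 4
  [1] ⊤
  [2] 1
  [3] 4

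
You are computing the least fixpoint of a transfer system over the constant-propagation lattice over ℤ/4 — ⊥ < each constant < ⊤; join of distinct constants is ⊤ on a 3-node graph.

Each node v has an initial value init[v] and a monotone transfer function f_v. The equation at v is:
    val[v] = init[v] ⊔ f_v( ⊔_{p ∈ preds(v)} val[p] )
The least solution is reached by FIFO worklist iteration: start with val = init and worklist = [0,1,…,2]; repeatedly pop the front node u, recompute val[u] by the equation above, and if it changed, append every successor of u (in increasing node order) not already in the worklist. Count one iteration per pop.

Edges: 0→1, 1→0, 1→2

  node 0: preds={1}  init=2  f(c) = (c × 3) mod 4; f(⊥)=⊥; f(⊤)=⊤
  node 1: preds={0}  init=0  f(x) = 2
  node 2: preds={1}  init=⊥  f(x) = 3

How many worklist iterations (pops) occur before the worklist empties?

Trace (4 dequeues):
  [1] u=0 | in 0 | out ⊤ | prev 2 | push {}
  [2] u=1 | in ⊤ | out ⊤ | prev 0 | push {0}
  [3] u=2 | in ⊤ | out 3 | prev ⊥ | push {}
  [4] u=0 | in ⊤ | out ⊤ | ==

Converged values:
  [0] ⊤
  [1] ⊤
  [2] 3

4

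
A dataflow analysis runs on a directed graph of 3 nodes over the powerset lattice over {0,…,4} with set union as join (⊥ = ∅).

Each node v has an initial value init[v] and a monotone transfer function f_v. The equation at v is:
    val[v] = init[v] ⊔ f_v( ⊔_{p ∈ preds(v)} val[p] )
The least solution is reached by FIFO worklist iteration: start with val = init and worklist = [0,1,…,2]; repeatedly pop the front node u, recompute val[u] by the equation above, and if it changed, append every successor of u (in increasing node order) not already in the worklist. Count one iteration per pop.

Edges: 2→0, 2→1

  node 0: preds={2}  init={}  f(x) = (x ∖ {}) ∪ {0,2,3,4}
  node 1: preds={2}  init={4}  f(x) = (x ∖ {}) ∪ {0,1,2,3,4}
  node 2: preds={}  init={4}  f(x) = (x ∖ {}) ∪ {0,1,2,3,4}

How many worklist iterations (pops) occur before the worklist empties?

5

Iteration log — 5 steps:
  step 1. node 0  ⊔preds={4}  new={0,2,3,4}  old={}  +wl: 
  step 2. node 1  ⊔preds={4}  new={0,1,2,3,4}  old={4}  +wl: 
  step 3. node 2  ⊔preds={}  new={0,1,2,3,4}  old={4}  +wl: 0,1
  step 4. node 0  ⊔preds={0,1,2,3,4}  new={0,1,2,3,4}  old={0,2,3,4}  +wl: 
  step 5. node 1  ⊔preds={0,1,2,3,4}  new={0,1,2,3,4}  stable

Least fixpoint reached:
  node 0: {0,1,2,3,4}
  node 1: {0,1,2,3,4}
  node 2: {0,1,2,3,4}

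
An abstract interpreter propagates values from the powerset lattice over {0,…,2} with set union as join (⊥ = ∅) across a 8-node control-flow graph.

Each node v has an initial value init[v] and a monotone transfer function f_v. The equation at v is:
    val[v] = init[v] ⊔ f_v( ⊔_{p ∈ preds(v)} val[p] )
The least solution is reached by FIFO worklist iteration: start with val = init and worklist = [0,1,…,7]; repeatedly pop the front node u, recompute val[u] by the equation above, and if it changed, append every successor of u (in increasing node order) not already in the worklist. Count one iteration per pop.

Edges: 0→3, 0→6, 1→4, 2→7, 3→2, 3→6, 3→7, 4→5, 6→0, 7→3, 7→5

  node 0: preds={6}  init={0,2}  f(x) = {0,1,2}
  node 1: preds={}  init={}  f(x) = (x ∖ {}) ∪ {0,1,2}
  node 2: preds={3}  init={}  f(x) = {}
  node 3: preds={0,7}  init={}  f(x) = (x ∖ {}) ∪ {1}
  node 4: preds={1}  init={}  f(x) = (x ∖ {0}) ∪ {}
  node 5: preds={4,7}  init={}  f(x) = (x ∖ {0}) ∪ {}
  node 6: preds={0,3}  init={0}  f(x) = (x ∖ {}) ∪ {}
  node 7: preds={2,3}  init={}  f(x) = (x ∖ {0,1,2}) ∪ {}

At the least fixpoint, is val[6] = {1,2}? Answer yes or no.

Trace (10 dequeues):
  [1] u=0 | in {0} | out {0,1,2} | prev {0,2} | push {}
  [2] u=1 | in {} | out {0,1,2} | prev {} | push {}
  [3] u=2 | in {} | out {} | ==
  [4] u=3 | in {0,1,2} | out {0,1,2} | prev {} | push {2}
  [5] u=4 | in {0,1,2} | out {1,2} | prev {} | push {}
  [6] u=5 | in {1,2} | out {1,2} | prev {} | push {}
  [7] u=6 | in {0,1,2} | out {0,1,2} | prev {0} | push {0}
  [8] u=7 | in {0,1,2} | out {} | ==
  [9] u=2 | in {0,1,2} | out {} | ==
  [10] u=0 | in {0,1,2} | out {0,1,2} | ==

Converged values:
  [0] {0,1,2}
  [1] {0,1,2}
  [2] {}
  [3] {0,1,2}
  [4] {1,2}
  [5] {1,2}
  [6] {0,1,2}
  [7] {}

no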